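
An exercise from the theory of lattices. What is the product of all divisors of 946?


Divisors of 946: [1, 2, 11, 22, 43, 86, 473, 946]
Product = n^(d(n)/2) = 946^(8/2)
Product = 800874647056


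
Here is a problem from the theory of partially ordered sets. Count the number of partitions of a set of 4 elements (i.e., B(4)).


B(n) = number of set partitions of an n-element set.
B(n) satisfies the recurrence: B(n+1) = sum_k C(n,k)*B(k).
B(4) = 15


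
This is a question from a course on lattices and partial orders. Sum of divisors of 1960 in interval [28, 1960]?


Interval [28,1960] in divisors of 1960: [28, 56, 140, 196, 280, 392, 980, 1960]
Sum = 4032


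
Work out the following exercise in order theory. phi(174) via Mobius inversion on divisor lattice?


phi(n) = n * prod_{p|n} (1 - 1/p).
Prime divisors of 174: [2, 3, 29]
phi(174) = 174 * (1 - 1/2) * (1 - 1/3) * (1 - 1/29)
phi(174) = 56


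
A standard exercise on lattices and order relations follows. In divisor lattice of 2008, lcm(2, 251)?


Join=lcm.
gcd(2,251)=1
lcm=502


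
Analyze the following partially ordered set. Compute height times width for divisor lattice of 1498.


Height = length of longest chain minus 1; width = size of largest antichain.
A maximum chain: 1 | 107 | 749 | 1498  (height 3).
A maximum antichain: {2, 7, 107}  (width 3).
Product = 3 * 3 = 9


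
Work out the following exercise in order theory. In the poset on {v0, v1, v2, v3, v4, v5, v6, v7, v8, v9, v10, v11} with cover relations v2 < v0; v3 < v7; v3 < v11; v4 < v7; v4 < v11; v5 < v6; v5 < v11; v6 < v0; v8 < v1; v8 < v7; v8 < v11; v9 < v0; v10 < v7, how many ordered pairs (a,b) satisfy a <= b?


The order relation is {(a,b) : a <= b}, reflexive so it includes (a,a).
Examples: (v0,v0), (v1,v1), (v10,v10), (v10,v7), (v11,v11), ...
Total ordered pairs: 26


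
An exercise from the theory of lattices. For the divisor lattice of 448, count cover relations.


A cover relation a -< b holds when a < b with no c strictly between.
Cover relations:
  1 -< 2
  1 -< 7
  2 -< 4
  2 -< 14
  4 -< 8
  4 -< 28
  7 -< 14
  8 -< 16
  ...11 more
Total: 19


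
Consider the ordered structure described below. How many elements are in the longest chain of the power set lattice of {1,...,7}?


A chain is a totally ordered subset; we count the number of elements in a maximum chain.
Compute, for each element x, the size of the longest chain ending at x:
  {}: 1
  {1}: 2
  {2}: 2
  {3}: 2
  {4}: 2
  {5}: 2
  ...
A maximum chain: {} < {1} < {1,2} < {1,2,3} < {1,2,3,4} < {1,2,3,4,5} < {1,2,3,4,5,6} < {1,2,3,4,5,6,7}
Number of elements in the longest chain: 8


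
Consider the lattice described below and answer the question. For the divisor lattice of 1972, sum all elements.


sigma(n) = sum of divisors.
Divisors of 1972: [1, 2, 4, 17, 29, 34, 58, 68, 116, 493, 986, 1972]
Sum = 3780


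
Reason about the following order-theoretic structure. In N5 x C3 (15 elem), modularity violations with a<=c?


Modular law: if a <= c then a v (b ^ c) = (a v b) ^ c.
Check all triples (a,b,c) with a <= c among 15 elements.
  e.g. a=(a,0), b=(c,0), c=(b,0): lhs=(a,0) != rhs=(b,0)
  e.g. a=(a,0), b=(c,1), c=(b,0): lhs=(a,0) != rhs=(b,0)
Total violating triples: 18


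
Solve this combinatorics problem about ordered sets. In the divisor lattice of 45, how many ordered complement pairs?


Complement pair (a,b): a meet b = bottom, a join b = top.
Here: gcd(a,b)=1 and lcm(a,b)=45, i.e. a*b=45 with a,b coprime.
Pairs found: (1,45), (5,9), (9,5), (45,1)
Total ordered pairs: 4


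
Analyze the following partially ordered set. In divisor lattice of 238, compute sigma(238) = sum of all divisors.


sigma(n) = sum of divisors.
Divisors of 238: [1, 2, 7, 14, 17, 34, 119, 238]
Sum = 432


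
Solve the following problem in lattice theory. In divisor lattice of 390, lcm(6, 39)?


Join=lcm.
gcd(6,39)=3
lcm=78


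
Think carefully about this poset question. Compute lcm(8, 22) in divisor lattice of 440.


In a divisor lattice, join = lcm (least common multiple).
gcd(8,22) = 2
lcm(8,22) = 8*22/gcd = 176/2 = 88


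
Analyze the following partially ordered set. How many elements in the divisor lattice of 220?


Divisors of 220: [1, 2, 4, 5, 10, 11, 20, 22, 44, 55, 110, 220]
Count: 12


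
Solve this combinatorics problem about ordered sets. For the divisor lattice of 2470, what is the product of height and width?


Height = length of longest chain minus 1; width = size of largest antichain.
A maximum chain: 1 | 19 | 247 | 1235 | 2470  (height 4).
A maximum antichain: {10, 26, 38, 65, 95, 247}  (width 6).
Product = 4 * 6 = 24


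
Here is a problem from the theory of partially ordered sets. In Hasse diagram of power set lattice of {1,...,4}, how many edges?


A cover relation a -< b holds when a < b with no c strictly between.
Cover relations:
  {} -< {1}
  {} -< {2}
  {} -< {3}
  {} -< {4}
  {1} -< {1,2}
  {1} -< {1,3}
  {1} -< {1,4}
  {2} -< {1,2}
  ...24 more
Total: 32


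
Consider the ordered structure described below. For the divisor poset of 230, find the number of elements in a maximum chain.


A chain is a totally ordered subset; we count the number of elements in a maximum chain.
Compute, for each element x, the size of the longest chain ending at x:
  1: 1
  2: 2
  5: 2
  23: 2
  10: 3
  46: 3
  ...
A maximum chain: 1 < 2 < 10 < 230
Number of elements in the longest chain: 4


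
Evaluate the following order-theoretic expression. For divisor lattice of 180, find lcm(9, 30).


In a divisor lattice, join = lcm (least common multiple).
Compute lcm iteratively: start with first element, then lcm(current, next).
Elements: [9, 30]
lcm(9,30) = 90
Final lcm = 90


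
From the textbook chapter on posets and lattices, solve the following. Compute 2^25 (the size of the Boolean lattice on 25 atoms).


Power set = 2^n.
2^25 = 33554432


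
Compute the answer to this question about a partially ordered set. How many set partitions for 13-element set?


B(n) = number of set partitions of an n-element set.
B(n) satisfies the recurrence: B(n+1) = sum_k C(n,k)*B(k).
B(13) = 27644437


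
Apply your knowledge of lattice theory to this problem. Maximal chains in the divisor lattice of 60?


A maximal chain goes from the minimum element to a maximal element via cover relations.
Counting all min-to-max paths in the cover graph.
Total maximal chains: 12


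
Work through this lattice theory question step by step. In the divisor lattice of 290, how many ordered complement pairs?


Complement pair (a,b): a meet b = bottom, a join b = top.
Here: gcd(a,b)=1 and lcm(a,b)=290, i.e. a*b=290 with a,b coprime.
Pairs found: (1,290), (2,145), (5,58), (10,29), ... (4 more)
Total ordered pairs: 8


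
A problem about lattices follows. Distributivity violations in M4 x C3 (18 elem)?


Distributive law: a ^ (b v c) = (a ^ b) v (a ^ c).
Check all 18^3 = 5832 ordered triples (a,b,c).
  e.g. a=(a1,0), b=(a2,0), c=(a3,0): lhs=(a1,0) != rhs=(0,0)
  e.g. a=(a1,0), b=(a2,0), c=(a3,1): lhs=(a1,0) != rhs=(0,0)
Total violating triples: 648


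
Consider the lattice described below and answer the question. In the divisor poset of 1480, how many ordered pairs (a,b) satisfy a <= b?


The order relation is {(a,b) : a <= b}, reflexive so it includes (a,a).
Examples: (1,1), (1,10), (1,148), (1,1480), (1,185), ...
Total ordered pairs: 90


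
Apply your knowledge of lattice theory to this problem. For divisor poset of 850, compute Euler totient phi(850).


phi(n) = n * prod_{p|n} (1 - 1/p).
Prime divisors of 850: [2, 5, 17]
phi(850) = 850 * (1 - 1/2) * (1 - 1/5) * (1 - 1/17)
phi(850) = 320


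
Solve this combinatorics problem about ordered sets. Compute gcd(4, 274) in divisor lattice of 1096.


In a divisor lattice, meet = gcd (greatest common divisor).
By Euclidean algorithm or factoring: gcd(4,274) = 2


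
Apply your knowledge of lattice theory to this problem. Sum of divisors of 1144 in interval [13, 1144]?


Interval [13,1144] in divisors of 1144: [13, 26, 52, 104, 143, 286, 572, 1144]
Sum = 2340


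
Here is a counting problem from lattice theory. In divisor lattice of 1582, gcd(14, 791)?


Meet=gcd.
gcd(14,791)=7


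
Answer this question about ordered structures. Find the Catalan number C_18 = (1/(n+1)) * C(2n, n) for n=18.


C(n) = C(2n, n) / (n+1).
C(36, 18) = 9075135300
C(18) = 9075135300 / 19 = 477638700


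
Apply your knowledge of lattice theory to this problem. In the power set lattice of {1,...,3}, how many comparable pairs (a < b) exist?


A comparable pair {a,b} has a < b or b < a in the order.
Count unordered pairs where one element is strictly below the other.
Examples: {{},{1}}, {{},{2}}, {{},{3}}, {{},{1,2}}, ...
Total comparable pairs: 19


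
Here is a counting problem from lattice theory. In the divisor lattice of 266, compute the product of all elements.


Divisors of 266: [1, 2, 7, 14, 19, 38, 133, 266]
Product = n^(d(n)/2) = 266^(8/2)
Product = 5006411536


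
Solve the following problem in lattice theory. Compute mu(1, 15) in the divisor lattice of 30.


In a divisor lattice, mu(a,b) = mu(b/a) where mu is the classical Mobius function.
b/a = 15/1 = 15
Prime factorization of 15: primes [3, 5]
15 is squarefree with 2 prime factor(s), so mu(15) = (-1)^2 = 1


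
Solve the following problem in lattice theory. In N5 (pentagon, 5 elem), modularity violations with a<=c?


Modular law: if a <= c then a v (b ^ c) = (a v b) ^ c.
Check all triples (a,b,c) with a <= c among 5 elements.
  e.g. a=a, b=c, c=b: lhs=a != rhs=b
Total violating triples: 1


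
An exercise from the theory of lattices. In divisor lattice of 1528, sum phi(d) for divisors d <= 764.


Divisors of 1528 up to 764: [1, 2, 4, 8, 191, 382, 764]
phi values: [1, 1, 2, 4, 190, 190, 380]
Sum = 768


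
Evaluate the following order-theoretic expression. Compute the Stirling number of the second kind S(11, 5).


S(n,k) = k*S(n-1,k) + S(n-1,k-1).
S(10,5) = 42525, S(10,4) = 34105
S(11,5) = 5*42525 + 34105 = 212625 + 34105
S(11,5) = 246730


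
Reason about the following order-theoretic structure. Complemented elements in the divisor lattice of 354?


An element a is complemented if some b has a meet b = bottom, a join b = top.
a is complemented iff gcd(a, n/a)=1, i.e. a is a unitary divisor of 354.
Complemented elements: 1, 2, 3, 6, 59, 118, ... (2 more)
Count: 8


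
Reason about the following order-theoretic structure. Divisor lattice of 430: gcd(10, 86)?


Meet=gcd.
gcd(10,86)=2


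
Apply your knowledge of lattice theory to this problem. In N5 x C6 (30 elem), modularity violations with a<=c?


Modular law: if a <= c then a v (b ^ c) = (a v b) ^ c.
Check all triples (a,b,c) with a <= c among 30 elements.
  e.g. a=(a,0), b=(c,0), c=(b,0): lhs=(a,0) != rhs=(b,0)
  e.g. a=(a,0), b=(c,1), c=(b,0): lhs=(a,0) != rhs=(b,0)
Total violating triples: 126


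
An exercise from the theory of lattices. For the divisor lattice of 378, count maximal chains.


A maximal chain goes from the minimum element to a maximal element via cover relations.
Counting all min-to-max paths in the cover graph.
Total maximal chains: 20


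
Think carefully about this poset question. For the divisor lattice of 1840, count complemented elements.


An element a is complemented if some b has a meet b = bottom, a join b = top.
a is complemented iff gcd(a, n/a)=1, i.e. a is a unitary divisor of 1840.
Complemented elements: 1, 5, 16, 23, 80, 115, ... (2 more)
Count: 8


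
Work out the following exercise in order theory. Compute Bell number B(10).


B(n) = number of set partitions of an n-element set.
B(n) satisfies the recurrence: B(n+1) = sum_k C(n,k)*B(k).
B(10) = 115975


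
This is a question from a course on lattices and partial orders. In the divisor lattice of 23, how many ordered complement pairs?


Complement pair (a,b): a meet b = bottom, a join b = top.
Here: gcd(a,b)=1 and lcm(a,b)=23, i.e. a*b=23 with a,b coprime.
Pairs found: (1,23), (23,1)
Total ordered pairs: 2


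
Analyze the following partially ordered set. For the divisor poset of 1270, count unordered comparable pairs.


A comparable pair {a,b} has a < b or b < a in the order.
Count unordered pairs where one element is strictly below the other.
Examples: {1,2}, {1,5}, {1,10}, {1,127}, ...
Total comparable pairs: 19


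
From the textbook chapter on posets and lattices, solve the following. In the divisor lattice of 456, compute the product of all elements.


Divisors of 456: [1, 2, 3, 4, 6, 8, 12, 19, 24, 38, 57, 76, 114, 152, 228, 456]
Product = n^(d(n)/2) = 456^(16/2)
Product = 1869471037565976969216


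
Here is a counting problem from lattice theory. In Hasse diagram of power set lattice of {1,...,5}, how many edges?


A cover relation a -< b holds when a < b with no c strictly between.
Cover relations:
  {} -< {1}
  {} -< {2}
  {} -< {3}
  {} -< {4}
  {} -< {5}
  {1} -< {1,2}
  {1} -< {1,3}
  {1} -< {1,4}
  ...72 more
Total: 80


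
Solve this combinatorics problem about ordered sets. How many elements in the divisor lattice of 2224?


Divisors of 2224: [1, 2, 4, 8, 16, 139, 278, 556, 1112, 2224]
Count: 10


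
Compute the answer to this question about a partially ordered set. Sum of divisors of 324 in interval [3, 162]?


Interval [3,162] in divisors of 324: [3, 6, 9, 18, 27, 54, 81, 162]
Sum = 360


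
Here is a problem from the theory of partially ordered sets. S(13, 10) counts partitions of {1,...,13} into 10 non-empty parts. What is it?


S(n,k) = k*S(n-1,k) + S(n-1,k-1).
S(12,10) = 1705, S(12,9) = 22275
S(13,10) = 10*1705 + 22275 = 17050 + 22275
S(13,10) = 39325


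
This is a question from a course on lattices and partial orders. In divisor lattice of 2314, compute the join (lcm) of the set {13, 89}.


In a divisor lattice, join = lcm (least common multiple).
Compute lcm iteratively: start with first element, then lcm(current, next).
Elements: [13, 89]
lcm(13,89) = 1157
Final lcm = 1157


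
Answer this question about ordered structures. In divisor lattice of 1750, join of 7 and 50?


In a divisor lattice, join = lcm (least common multiple).
gcd(7,50) = 1
lcm(7,50) = 7*50/gcd = 350/1 = 350


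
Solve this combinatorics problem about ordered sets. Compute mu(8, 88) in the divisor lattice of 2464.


In a divisor lattice, mu(a,b) = mu(b/a) where mu is the classical Mobius function.
b/a = 88/8 = 11
Prime factorization of 11: primes [11]
11 is squarefree with 1 prime factor(s), so mu(11) = (-1)^1 = -1


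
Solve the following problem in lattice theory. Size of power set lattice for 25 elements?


Power set = 2^n.
2^25 = 33554432


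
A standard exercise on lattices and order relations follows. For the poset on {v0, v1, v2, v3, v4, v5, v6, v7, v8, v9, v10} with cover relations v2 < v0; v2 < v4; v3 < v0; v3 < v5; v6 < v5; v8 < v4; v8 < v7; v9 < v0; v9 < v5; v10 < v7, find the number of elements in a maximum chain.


A chain is a totally ordered subset; we count the number of elements in a maximum chain.
Compute, for each element x, the size of the longest chain ending at x:
  v1: 1
  v2: 1
  v3: 1
  v6: 1
  v8: 1
  v9: 1
  ...
A maximum chain: v2 < v0
Number of elements in the longest chain: 2


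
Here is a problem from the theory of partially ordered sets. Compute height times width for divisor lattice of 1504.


Height = length of longest chain minus 1; width = size of largest antichain.
A maximum chain: 1 | 47 | 94 | 188 | 376 | 752 | 1504  (height 6).
A maximum antichain: {2, 47}  (width 2).
Product = 6 * 2 = 12


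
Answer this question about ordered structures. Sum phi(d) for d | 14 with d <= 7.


Divisors of 14 up to 7: [1, 2, 7]
phi values: [1, 1, 6]
Sum = 8


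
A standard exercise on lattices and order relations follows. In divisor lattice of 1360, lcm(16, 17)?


Join=lcm.
gcd(16,17)=1
lcm=272


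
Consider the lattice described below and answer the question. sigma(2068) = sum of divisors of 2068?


sigma(n) = sum of divisors.
Divisors of 2068: [1, 2, 4, 11, 22, 44, 47, 94, 188, 517, 1034, 2068]
Sum = 4032


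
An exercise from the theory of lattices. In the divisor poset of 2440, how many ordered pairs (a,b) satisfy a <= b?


The order relation is {(a,b) : a <= b}, reflexive so it includes (a,a).
Examples: (1,1), (1,10), (1,122), (1,1220), (1,2), ...
Total ordered pairs: 90


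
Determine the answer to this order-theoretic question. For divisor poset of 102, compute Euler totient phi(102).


phi(n) = n * prod_{p|n} (1 - 1/p).
Prime divisors of 102: [2, 3, 17]
phi(102) = 102 * (1 - 1/2) * (1 - 1/3) * (1 - 1/17)
phi(102) = 32


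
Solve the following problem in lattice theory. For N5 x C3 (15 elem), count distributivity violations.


Distributive law: a ^ (b v c) = (a ^ b) v (a ^ c).
Check all 15^3 = 3375 ordered triples (a,b,c).
  e.g. a=(b,0), b=(a,0), c=(c,0): lhs=(b,0) != rhs=(a,0)
  e.g. a=(b,0), b=(a,0), c=(c,1): lhs=(b,0) != rhs=(a,0)
Total violating triples: 54


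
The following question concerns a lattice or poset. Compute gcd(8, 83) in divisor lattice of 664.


In a divisor lattice, meet = gcd (greatest common divisor).
By Euclidean algorithm or factoring: gcd(8,83) = 1


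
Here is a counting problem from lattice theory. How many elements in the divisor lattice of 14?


Divisors of 14: [1, 2, 7, 14]
Count: 4


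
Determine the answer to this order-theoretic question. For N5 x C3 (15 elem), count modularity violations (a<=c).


Modular law: if a <= c then a v (b ^ c) = (a v b) ^ c.
Check all triples (a,b,c) with a <= c among 15 elements.
  e.g. a=(a,0), b=(c,0), c=(b,0): lhs=(a,0) != rhs=(b,0)
  e.g. a=(a,0), b=(c,1), c=(b,0): lhs=(a,0) != rhs=(b,0)
Total violating triples: 18


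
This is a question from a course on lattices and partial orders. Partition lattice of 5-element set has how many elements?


B(n) = number of set partitions of an n-element set.
B(n) satisfies the recurrence: B(n+1) = sum_k C(n,k)*B(k).
B(5) = 52


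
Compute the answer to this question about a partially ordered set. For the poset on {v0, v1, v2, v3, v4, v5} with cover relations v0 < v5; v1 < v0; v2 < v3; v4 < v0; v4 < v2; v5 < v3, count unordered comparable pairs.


A comparable pair {a,b} has a < b or b < a in the order.
Count unordered pairs where one element is strictly below the other.
Examples: {v0,v1}, {v0,v3}, {v0,v4}, {v0,v5}, ...
Total comparable pairs: 11


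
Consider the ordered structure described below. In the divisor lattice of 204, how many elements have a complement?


An element a is complemented if some b has a meet b = bottom, a join b = top.
a is complemented iff gcd(a, n/a)=1, i.e. a is a unitary divisor of 204.
Complemented elements: 1, 3, 4, 12, 17, 51, ... (2 more)
Count: 8


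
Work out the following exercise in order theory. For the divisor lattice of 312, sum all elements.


sigma(n) = sum of divisors.
Divisors of 312: [1, 2, 3, 4, 6, 8, 12, 13, 24, 26, 39, 52, 78, 104, 156, 312]
Sum = 840


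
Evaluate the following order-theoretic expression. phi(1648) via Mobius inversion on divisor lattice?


phi(n) = n * prod_{p|n} (1 - 1/p).
Prime divisors of 1648: [2, 103]
phi(1648) = 1648 * (1 - 1/2) * (1 - 1/103)
phi(1648) = 816


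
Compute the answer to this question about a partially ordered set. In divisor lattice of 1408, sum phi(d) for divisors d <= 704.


Divisors of 1408 up to 704: [1, 2, 4, 8, 11, 16, 22, 32, 44, 64, 88, 128, 176, 352, 704]
phi values: [1, 1, 2, 4, 10, 8, 10, 16, 20, 32, 40, 64, 80, 160, 320]
Sum = 768


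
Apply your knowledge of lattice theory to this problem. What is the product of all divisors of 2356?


Divisors of 2356: [1, 2, 4, 19, 31, 38, 62, 76, 124, 589, 1178, 2356]
Product = n^(d(n)/2) = 2356^(12/2)
Product = 171021895939637088256


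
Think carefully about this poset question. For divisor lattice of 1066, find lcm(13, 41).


In a divisor lattice, join = lcm (least common multiple).
Compute lcm iteratively: start with first element, then lcm(current, next).
Elements: [13, 41]
lcm(13,41) = 533
Final lcm = 533


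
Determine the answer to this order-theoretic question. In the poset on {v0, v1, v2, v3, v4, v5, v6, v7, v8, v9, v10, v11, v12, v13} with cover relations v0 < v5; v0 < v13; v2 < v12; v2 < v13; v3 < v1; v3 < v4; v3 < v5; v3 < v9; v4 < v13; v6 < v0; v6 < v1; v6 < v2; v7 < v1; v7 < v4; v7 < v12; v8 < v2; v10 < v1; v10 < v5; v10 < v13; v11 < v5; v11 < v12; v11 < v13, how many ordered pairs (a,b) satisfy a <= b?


The order relation is {(a,b) : a <= b}, reflexive so it includes (a,a).
Examples: (v0,v0), (v0,v13), (v0,v5), (v1,v1), (v10,v1), ...
Total ordered pairs: 43


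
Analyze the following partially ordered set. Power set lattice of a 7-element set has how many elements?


Power set = 2^n.
2^7 = 128


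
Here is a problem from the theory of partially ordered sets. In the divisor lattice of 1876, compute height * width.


Height = length of longest chain minus 1; width = size of largest antichain.
A maximum chain: 1 | 67 | 469 | 938 | 1876  (height 4).
A maximum antichain: {4, 14, 134, 469}  (width 4).
Product = 4 * 4 = 16


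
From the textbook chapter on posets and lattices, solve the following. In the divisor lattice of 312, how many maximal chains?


A maximal chain goes from the minimum element to a maximal element via cover relations.
Counting all min-to-max paths in the cover graph.
Total maximal chains: 20


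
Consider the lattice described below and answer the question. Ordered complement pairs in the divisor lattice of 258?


Complement pair (a,b): a meet b = bottom, a join b = top.
Here: gcd(a,b)=1 and lcm(a,b)=258, i.e. a*b=258 with a,b coprime.
Pairs found: (1,258), (2,129), (3,86), (6,43), ... (4 more)
Total ordered pairs: 8


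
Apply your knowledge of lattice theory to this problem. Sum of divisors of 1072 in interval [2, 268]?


Interval [2,268] in divisors of 1072: [2, 4, 134, 268]
Sum = 408


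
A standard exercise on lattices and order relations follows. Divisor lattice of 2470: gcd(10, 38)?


Meet=gcd.
gcd(10,38)=2


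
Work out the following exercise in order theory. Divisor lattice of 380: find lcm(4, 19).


In a divisor lattice, join = lcm (least common multiple).
gcd(4,19) = 1
lcm(4,19) = 4*19/gcd = 76/1 = 76


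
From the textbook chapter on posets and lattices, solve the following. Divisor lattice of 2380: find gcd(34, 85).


In a divisor lattice, meet = gcd (greatest common divisor).
By Euclidean algorithm or factoring: gcd(34,85) = 17


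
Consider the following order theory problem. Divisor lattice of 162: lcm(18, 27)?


Join=lcm.
gcd(18,27)=9
lcm=54


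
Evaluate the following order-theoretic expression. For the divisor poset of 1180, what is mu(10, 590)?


In a divisor lattice, mu(a,b) = mu(b/a) where mu is the classical Mobius function.
b/a = 590/10 = 59
Prime factorization of 59: primes [59]
59 is squarefree with 1 prime factor(s), so mu(59) = (-1)^1 = -1


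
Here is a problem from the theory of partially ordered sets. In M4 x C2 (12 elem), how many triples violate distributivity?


Distributive law: a ^ (b v c) = (a ^ b) v (a ^ c).
Check all 12^3 = 1728 ordered triples (a,b,c).
  e.g. a=(a1,0), b=(a2,0), c=(a3,0): lhs=(a1,0) != rhs=(0,0)
  e.g. a=(a1,0), b=(a2,0), c=(a3,1): lhs=(a1,0) != rhs=(0,0)
Total violating triples: 192


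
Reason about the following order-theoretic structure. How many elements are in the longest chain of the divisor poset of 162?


A chain is a totally ordered subset; we count the number of elements in a maximum chain.
Compute, for each element x, the size of the longest chain ending at x:
  1: 1
  2: 2
  3: 2
  9: 3
  6: 3
  27: 4
  ...
A maximum chain: 1 < 2 < 6 < 18 < 54 < 162
Number of elements in the longest chain: 6


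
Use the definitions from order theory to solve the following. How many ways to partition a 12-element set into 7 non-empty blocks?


S(n,k) = k*S(n-1,k) + S(n-1,k-1).
S(11,7) = 63987, S(11,6) = 179487
S(12,7) = 7*63987 + 179487 = 447909 + 179487
S(12,7) = 627396


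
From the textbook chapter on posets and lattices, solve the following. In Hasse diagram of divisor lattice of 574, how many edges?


A cover relation a -< b holds when a < b with no c strictly between.
Cover relations:
  1 -< 2
  1 -< 7
  1 -< 41
  2 -< 14
  2 -< 82
  7 -< 14
  7 -< 287
  14 -< 574
  ...4 more
Total: 12


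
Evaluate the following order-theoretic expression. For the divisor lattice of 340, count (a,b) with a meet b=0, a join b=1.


Complement pair (a,b): a meet b = bottom, a join b = top.
Here: gcd(a,b)=1 and lcm(a,b)=340, i.e. a*b=340 with a,b coprime.
Pairs found: (1,340), (4,85), (5,68), (17,20), ... (4 more)
Total ordered pairs: 8


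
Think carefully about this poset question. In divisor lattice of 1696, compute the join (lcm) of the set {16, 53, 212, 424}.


In a divisor lattice, join = lcm (least common multiple).
Compute lcm iteratively: start with first element, then lcm(current, next).
Elements: [16, 53, 212, 424]
lcm(16,53) = 848
lcm(848,212) = 848
lcm(848,424) = 848
Final lcm = 848


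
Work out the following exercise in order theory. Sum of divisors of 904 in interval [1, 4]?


Interval [1,4] in divisors of 904: [1, 2, 4]
Sum = 7


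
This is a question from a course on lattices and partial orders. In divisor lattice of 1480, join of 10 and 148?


In a divisor lattice, join = lcm (least common multiple).
gcd(10,148) = 2
lcm(10,148) = 10*148/gcd = 1480/2 = 740


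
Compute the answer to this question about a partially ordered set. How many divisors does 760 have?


Divisors of 760: [1, 2, 4, 5, 8, 10, 19, 20, 38, 40, 76, 95, 152, 190, 380, 760]
Count: 16


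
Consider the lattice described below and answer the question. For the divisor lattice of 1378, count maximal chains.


A maximal chain goes from the minimum element to a maximal element via cover relations.
Counting all min-to-max paths in the cover graph.
Total maximal chains: 6


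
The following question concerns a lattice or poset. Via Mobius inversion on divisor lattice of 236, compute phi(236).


phi(n) = n * prod_{p|n} (1 - 1/p).
Prime divisors of 236: [2, 59]
phi(236) = 236 * (1 - 1/2) * (1 - 1/59)
phi(236) = 116


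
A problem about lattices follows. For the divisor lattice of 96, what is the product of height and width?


Height = length of longest chain minus 1; width = size of largest antichain.
A maximum chain: 1 | 3 | 6 | 12 | 24 | 48 | 96  (height 6).
A maximum antichain: {2, 3}  (width 2).
Product = 6 * 2 = 12


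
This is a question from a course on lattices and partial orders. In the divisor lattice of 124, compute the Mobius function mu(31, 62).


In a divisor lattice, mu(a,b) = mu(b/a) where mu is the classical Mobius function.
b/a = 62/31 = 2
Prime factorization of 2: primes [2]
2 is squarefree with 1 prime factor(s), so mu(2) = (-1)^1 = -1


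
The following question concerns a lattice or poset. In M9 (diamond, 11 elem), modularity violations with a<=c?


Modular law: if a <= c then a v (b ^ c) = (a v b) ^ c.
Check all triples (a,b,c) with a <= c among 11 elements.
This lattice is modular (diamonds M_m and their chain-products are modular).
Total violating triples: 0


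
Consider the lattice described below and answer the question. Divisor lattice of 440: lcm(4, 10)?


Join=lcm.
gcd(4,10)=2
lcm=20


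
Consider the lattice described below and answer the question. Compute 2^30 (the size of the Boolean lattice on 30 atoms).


Power set = 2^n.
2^30 = 1073741824


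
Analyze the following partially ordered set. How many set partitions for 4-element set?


B(n) = number of set partitions of an n-element set.
B(n) satisfies the recurrence: B(n+1) = sum_k C(n,k)*B(k).
B(4) = 15


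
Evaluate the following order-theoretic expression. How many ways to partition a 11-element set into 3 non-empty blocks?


S(n,k) = k*S(n-1,k) + S(n-1,k-1).
S(10,3) = 9330, S(10,2) = 511
S(11,3) = 3*9330 + 511 = 27990 + 511
S(11,3) = 28501


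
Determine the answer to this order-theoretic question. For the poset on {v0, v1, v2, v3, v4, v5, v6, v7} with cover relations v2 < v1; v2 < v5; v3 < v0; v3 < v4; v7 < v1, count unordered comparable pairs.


A comparable pair {a,b} has a < b or b < a in the order.
Count unordered pairs where one element is strictly below the other.
Examples: {v0,v3}, {v1,v2}, {v1,v7}, {v2,v5}, ...
Total comparable pairs: 5


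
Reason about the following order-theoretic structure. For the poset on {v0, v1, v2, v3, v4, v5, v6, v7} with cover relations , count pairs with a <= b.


The order relation is {(a,b) : a <= b}, reflexive so it includes (a,a).
Examples: (v0,v0), (v1,v1), (v2,v2), (v3,v3), (v4,v4), ...
Total ordered pairs: 8


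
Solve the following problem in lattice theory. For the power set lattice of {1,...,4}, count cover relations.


A cover relation a -< b holds when a < b with no c strictly between.
Cover relations:
  {} -< {1}
  {} -< {2}
  {} -< {3}
  {} -< {4}
  {1} -< {1,2}
  {1} -< {1,3}
  {1} -< {1,4}
  {2} -< {1,2}
  ...24 more
Total: 32


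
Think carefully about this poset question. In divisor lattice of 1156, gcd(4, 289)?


Meet=gcd.
gcd(4,289)=1


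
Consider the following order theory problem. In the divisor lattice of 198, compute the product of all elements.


Divisors of 198: [1, 2, 3, 6, 9, 11, 18, 22, 33, 66, 99, 198]
Product = n^(d(n)/2) = 198^(12/2)
Product = 60254729561664


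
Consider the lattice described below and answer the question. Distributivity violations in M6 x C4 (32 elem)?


Distributive law: a ^ (b v c) = (a ^ b) v (a ^ c).
Check all 32^3 = 32768 ordered triples (a,b,c).
  e.g. a=(a1,0), b=(a2,0), c=(a3,0): lhs=(a1,0) != rhs=(0,0)
  e.g. a=(a1,0), b=(a2,0), c=(a3,1): lhs=(a1,0) != rhs=(0,0)
Total violating triples: 7680


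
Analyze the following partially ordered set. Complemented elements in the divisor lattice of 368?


An element a is complemented if some b has a meet b = bottom, a join b = top.
a is complemented iff gcd(a, n/a)=1, i.e. a is a unitary divisor of 368.
Complemented elements: 1, 16, 23, 368
Count: 4


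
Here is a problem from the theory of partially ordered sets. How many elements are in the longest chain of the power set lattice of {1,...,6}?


A chain is a totally ordered subset; we count the number of elements in a maximum chain.
Compute, for each element x, the size of the longest chain ending at x:
  {}: 1
  {1}: 2
  {2}: 2
  {3}: 2
  {4}: 2
  {5}: 2
  ...
A maximum chain: {} < {1} < {1,2} < {1,2,3} < {1,2,3,4} < {1,2,3,4,5} < {1,2,3,4,5,6}
Number of elements in the longest chain: 7


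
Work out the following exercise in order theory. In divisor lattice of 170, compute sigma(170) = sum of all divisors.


sigma(n) = sum of divisors.
Divisors of 170: [1, 2, 5, 10, 17, 34, 85, 170]
Sum = 324


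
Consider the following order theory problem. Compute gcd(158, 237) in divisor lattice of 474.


In a divisor lattice, meet = gcd (greatest common divisor).
By Euclidean algorithm or factoring: gcd(158,237) = 79


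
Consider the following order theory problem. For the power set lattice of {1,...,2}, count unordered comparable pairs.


A comparable pair {a,b} has a < b or b < a in the order.
Count unordered pairs where one element is strictly below the other.
Examples: {{},{1}}, {{},{2}}, {{},{1,2}}, {{1},{1,2}}, ...
Total comparable pairs: 5


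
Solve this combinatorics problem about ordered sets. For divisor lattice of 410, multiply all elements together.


Divisors of 410: [1, 2, 5, 10, 41, 82, 205, 410]
Product = n^(d(n)/2) = 410^(8/2)
Product = 28257610000


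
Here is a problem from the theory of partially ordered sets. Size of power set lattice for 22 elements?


Power set = 2^n.
2^22 = 4194304


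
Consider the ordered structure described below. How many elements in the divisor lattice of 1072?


Divisors of 1072: [1, 2, 4, 8, 16, 67, 134, 268, 536, 1072]
Count: 10


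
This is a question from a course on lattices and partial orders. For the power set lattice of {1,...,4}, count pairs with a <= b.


The order relation is {(a,b) : a <= b}, reflexive so it includes (a,a).
Examples: ({},{}), ({},{1,2}), ({},{1,2,3}), ({},{1,2,3,4}), ({},{1,2,4}), ...
Total ordered pairs: 81


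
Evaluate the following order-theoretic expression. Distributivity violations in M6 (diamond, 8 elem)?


Distributive law: a ^ (b v c) = (a ^ b) v (a ^ c).
Check all 8^3 = 512 ordered triples (a,b,c).
  e.g. a=a1, b=a2, c=a3: lhs=a1 != rhs=0
  e.g. a=a1, b=a2, c=a4: lhs=a1 != rhs=0
Total violating triples: 120


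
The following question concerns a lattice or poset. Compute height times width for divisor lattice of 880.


Height = length of longest chain minus 1; width = size of largest antichain.
A maximum chain: 1 | 11 | 55 | 110 | 220 | 440 | 880  (height 6).
A maximum antichain: {4, 10, 22, 55}  (width 4).
Product = 6 * 4 = 24


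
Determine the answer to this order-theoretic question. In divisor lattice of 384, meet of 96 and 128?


In a divisor lattice, meet = gcd (greatest common divisor).
By Euclidean algorithm or factoring: gcd(96,128) = 32


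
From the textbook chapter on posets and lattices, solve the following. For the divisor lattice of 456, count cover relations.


A cover relation a -< b holds when a < b with no c strictly between.
Cover relations:
  1 -< 2
  1 -< 3
  1 -< 19
  2 -< 4
  2 -< 6
  2 -< 38
  3 -< 6
  3 -< 57
  ...20 more
Total: 28


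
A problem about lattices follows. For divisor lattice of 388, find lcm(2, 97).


In a divisor lattice, join = lcm (least common multiple).
Compute lcm iteratively: start with first element, then lcm(current, next).
Elements: [2, 97]
lcm(2,97) = 194
Final lcm = 194


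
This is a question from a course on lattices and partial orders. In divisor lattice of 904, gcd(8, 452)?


Meet=gcd.
gcd(8,452)=4


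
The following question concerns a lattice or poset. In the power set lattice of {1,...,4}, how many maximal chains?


A maximal chain goes from the minimum element to a maximal element via cover relations.
Counting all min-to-max paths in the cover graph.
Total maximal chains: 24


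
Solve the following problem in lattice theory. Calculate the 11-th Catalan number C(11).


C(n) = C(2n, n) / (n+1).
C(22, 11) = 705432
C(11) = 705432 / 12 = 58786


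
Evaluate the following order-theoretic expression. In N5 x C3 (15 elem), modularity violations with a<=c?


Modular law: if a <= c then a v (b ^ c) = (a v b) ^ c.
Check all triples (a,b,c) with a <= c among 15 elements.
  e.g. a=(a,0), b=(c,0), c=(b,0): lhs=(a,0) != rhs=(b,0)
  e.g. a=(a,0), b=(c,1), c=(b,0): lhs=(a,0) != rhs=(b,0)
Total violating triples: 18


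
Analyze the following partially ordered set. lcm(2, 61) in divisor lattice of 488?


Join=lcm.
gcd(2,61)=1
lcm=122


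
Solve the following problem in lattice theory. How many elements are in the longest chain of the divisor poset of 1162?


A chain is a totally ordered subset; we count the number of elements in a maximum chain.
Compute, for each element x, the size of the longest chain ending at x:
  1: 1
  2: 2
  7: 2
  83: 2
  14: 3
  166: 3
  ...
A maximum chain: 1 < 2 < 14 < 1162
Number of elements in the longest chain: 4


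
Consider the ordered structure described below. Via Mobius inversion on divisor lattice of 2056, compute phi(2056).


phi(n) = n * prod_{p|n} (1 - 1/p).
Prime divisors of 2056: [2, 257]
phi(2056) = 2056 * (1 - 1/2) * (1 - 1/257)
phi(2056) = 1024


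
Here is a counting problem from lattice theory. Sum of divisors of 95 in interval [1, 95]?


Interval [1,95] in divisors of 95: [1, 5, 19, 95]
Sum = 120


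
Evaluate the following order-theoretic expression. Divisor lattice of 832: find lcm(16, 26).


In a divisor lattice, join = lcm (least common multiple).
gcd(16,26) = 2
lcm(16,26) = 16*26/gcd = 416/2 = 208


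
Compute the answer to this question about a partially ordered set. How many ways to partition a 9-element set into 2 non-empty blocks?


S(n,k) = k*S(n-1,k) + S(n-1,k-1).
S(8,2) = 127, S(8,1) = 1
S(9,2) = 2*127 + 1 = 254 + 1
S(9,2) = 255


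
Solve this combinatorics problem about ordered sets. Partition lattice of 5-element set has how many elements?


B(n) = number of set partitions of an n-element set.
B(n) satisfies the recurrence: B(n+1) = sum_k C(n,k)*B(k).
B(5) = 52


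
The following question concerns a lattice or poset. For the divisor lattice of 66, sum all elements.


sigma(n) = sum of divisors.
Divisors of 66: [1, 2, 3, 6, 11, 22, 33, 66]
Sum = 144


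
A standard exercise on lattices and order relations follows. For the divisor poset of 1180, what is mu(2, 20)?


In a divisor lattice, mu(a,b) = mu(b/a) where mu is the classical Mobius function.
b/a = 20/2 = 10
Prime factorization of 10: primes [2, 5]
10 is squarefree with 2 prime factor(s), so mu(10) = (-1)^2 = 1


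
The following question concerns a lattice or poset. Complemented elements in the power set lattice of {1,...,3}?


An element a is complemented if some b has a meet b = bottom, a join b = top.
every subset A has complement S\A, so all elements are complemented.
Complemented elements: {}, {1}, {2}, {3}, {1,2}, {1,3}, ... (2 more)
Count: 8


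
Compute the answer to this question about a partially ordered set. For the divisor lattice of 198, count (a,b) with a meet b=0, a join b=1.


Complement pair (a,b): a meet b = bottom, a join b = top.
Here: gcd(a,b)=1 and lcm(a,b)=198, i.e. a*b=198 with a,b coprime.
Pairs found: (1,198), (2,99), (9,22), (11,18), ... (4 more)
Total ordered pairs: 8


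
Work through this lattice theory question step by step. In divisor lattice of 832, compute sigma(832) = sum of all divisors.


sigma(n) = sum of divisors.
Divisors of 832: [1, 2, 4, 8, 13, 16, 26, 32, 52, 64, 104, 208, 416, 832]
Sum = 1778


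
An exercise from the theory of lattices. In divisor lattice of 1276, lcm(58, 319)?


Join=lcm.
gcd(58,319)=29
lcm=638


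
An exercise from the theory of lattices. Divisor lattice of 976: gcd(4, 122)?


Meet=gcd.
gcd(4,122)=2


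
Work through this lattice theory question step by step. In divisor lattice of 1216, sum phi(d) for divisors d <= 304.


Divisors of 1216 up to 304: [1, 2, 4, 8, 16, 19, 32, 38, 64, 76, 152, 304]
phi values: [1, 1, 2, 4, 8, 18, 16, 18, 32, 36, 72, 144]
Sum = 352


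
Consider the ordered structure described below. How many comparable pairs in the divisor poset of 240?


A comparable pair {a,b} has a < b or b < a in the order.
Count unordered pairs where one element is strictly below the other.
Examples: {1,2}, {1,3}, {1,4}, {1,5}, ...
Total comparable pairs: 115


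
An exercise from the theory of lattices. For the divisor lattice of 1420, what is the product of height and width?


Height = length of longest chain minus 1; width = size of largest antichain.
A maximum chain: 1 | 71 | 355 | 710 | 1420  (height 4).
A maximum antichain: {4, 10, 142, 355}  (width 4).
Product = 4 * 4 = 16


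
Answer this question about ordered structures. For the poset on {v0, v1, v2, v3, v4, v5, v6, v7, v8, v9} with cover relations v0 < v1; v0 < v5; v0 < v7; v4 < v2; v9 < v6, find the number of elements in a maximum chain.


A chain is a totally ordered subset; we count the number of elements in a maximum chain.
Compute, for each element x, the size of the longest chain ending at x:
  v0: 1
  v3: 1
  v4: 1
  v8: 1
  v9: 1
  v1: 2
  ...
A maximum chain: v0 < v1
Number of elements in the longest chain: 2


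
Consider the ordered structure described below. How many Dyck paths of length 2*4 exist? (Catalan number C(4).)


C(n) = C(2n, n) / (n+1).
C(8, 4) = 70
C(4) = 70 / 5 = 14
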